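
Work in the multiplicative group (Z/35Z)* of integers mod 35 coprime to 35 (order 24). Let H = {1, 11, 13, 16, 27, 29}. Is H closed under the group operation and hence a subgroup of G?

Closure fails: 16 · 13 = 33 ∉ H. So H is not a subgroup.

No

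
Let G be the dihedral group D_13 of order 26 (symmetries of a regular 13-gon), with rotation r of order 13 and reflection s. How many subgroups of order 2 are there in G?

13

|G| = 26 and 2 | 26, so subgroups of order 2 are possible by Lagrange.
The subgroups of order 2 are: {e, r^10s}; {e, r^11s}; {e, r^12s}; {e, r^2s}; … (13 in all).
So G has 13 subgroups of order 2.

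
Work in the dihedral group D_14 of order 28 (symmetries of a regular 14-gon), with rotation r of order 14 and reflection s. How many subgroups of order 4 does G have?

7

|G| = 28 and 4 | 28, so subgroups of order 4 are possible by Lagrange.
The subgroups of order 4 are: {e, r^7, r^3s, r^10s}; {e, r^7, r^4s, r^11s}; {e, r^7, r^5s, r^12s}; {e, r^7, r^6s, r^13s}; … (7 in all).
So G has 7 subgroups of order 4.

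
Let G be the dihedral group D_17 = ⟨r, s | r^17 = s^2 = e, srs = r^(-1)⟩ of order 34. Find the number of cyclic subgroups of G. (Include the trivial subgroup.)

19

Group the elements of G by the cyclic subgroup they generate; each cyclic subgroup of order d accounts for φ(d) elements.
Cyclic subgroups by order — order 1: 1; order 2: 17; order 17: 1.
Total: 19.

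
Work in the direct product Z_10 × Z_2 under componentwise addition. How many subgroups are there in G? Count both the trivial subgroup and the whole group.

10

|G| = 20, so by Lagrange every subgroup order divides 20. Divisors: 1, 2, 4, 5, 10, 20.
Subgroups by order — order 1: 1; order 2: 3; order 4: 1; order 5: 1; order 10: 3; order 20: 1.
Total: 1 + 3 + 1 + 1 + 3 + 1 = 10.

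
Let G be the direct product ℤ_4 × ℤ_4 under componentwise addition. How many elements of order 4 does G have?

An element (a,b) has order lcm(ord(a), ord(b)); count pairs with lcm equal to 4.
Enumerating gives 12 such elements.

12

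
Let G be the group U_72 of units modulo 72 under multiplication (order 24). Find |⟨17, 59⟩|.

|⟨17⟩| = 2 and |⟨59⟩| = 6, so |H| is a multiple of lcm(2, 6) = 6 and divides |G| = 24.
Closing under the operation: H = {1, 11, 17, 19, 25, 35, 41, 43, 49, 59, 65, 67}, so |H| = 12.

12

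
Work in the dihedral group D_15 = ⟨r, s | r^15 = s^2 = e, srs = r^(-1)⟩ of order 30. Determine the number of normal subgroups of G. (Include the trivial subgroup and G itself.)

G has 28 subgroups. Checking conjugation-invariance by order — order 1: 1/1 normal; order 2: 0/15 normal; order 3: 1/1 normal; order 5: 1/1 normal; order 6: 0/5 normal; order 10: 0/3 normal; order 15: 1/1 normal; order 30: 1/1 normal.
Total normal subgroups: 5.

5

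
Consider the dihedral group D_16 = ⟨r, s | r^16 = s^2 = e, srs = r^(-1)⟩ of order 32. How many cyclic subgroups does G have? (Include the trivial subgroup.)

21

Each element a generates a cyclic subgroup ⟨a⟩; distinct elements may generate the same one (a cyclic group of order d has φ(d) generators).
Cyclic subgroups by order — order 1: 1; order 2: 17; order 4: 1; order 8: 1; order 16: 1.
Total: 21.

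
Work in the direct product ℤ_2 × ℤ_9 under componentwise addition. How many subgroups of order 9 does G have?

|G| = 18 and 9 | 18, so subgroups of order 9 are possible by Lagrange.
The subgroups of order 9 are: {(0,0), (0,1), (0,2), (0,3), (0,4), (0,5), (0,6), (0,7), (0,8)}.
So G has 1 subgroup of order 9.

1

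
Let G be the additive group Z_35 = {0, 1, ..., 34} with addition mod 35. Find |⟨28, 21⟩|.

5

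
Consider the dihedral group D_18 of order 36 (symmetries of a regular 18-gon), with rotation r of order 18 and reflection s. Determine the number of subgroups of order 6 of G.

|G| = 36 and 6 | 36, so subgroups of order 6 are possible by Lagrange.
The subgroups of order 6 are: {e, r^6, r^12, r^4s, r^10s, r^16s}; {e, r^6, r^12, r^5s, r^11s, r^17s}; {e, r^6, r^12, s, r^6s, r^12s}; {e, r^6, r^12, rs, r^7s, r^13s}; … (7 in all).
So G has 7 subgroups of order 6.

7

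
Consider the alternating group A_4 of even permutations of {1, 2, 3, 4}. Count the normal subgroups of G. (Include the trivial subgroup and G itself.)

G has 10 subgroups. Checking conjugation-invariance by order — order 1: 1/1 normal; order 2: 0/3 normal; order 3: 0/4 normal; order 4: 1/1 normal; order 12: 1/1 normal.
Total normal subgroups: 3.

3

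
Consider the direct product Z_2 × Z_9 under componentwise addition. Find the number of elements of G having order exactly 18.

An element (a,b) has order lcm(ord(a), ord(b)); count pairs with lcm equal to 18.
Enumerating gives 6 such elements.

6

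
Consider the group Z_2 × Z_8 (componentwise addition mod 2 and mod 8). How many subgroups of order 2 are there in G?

3

|G| = 16 and 2 | 16, so subgroups of order 2 are possible by Lagrange.
The subgroups of order 2 are: {(0,0), (0,4)}; {(0,0), (1,0)}; {(0,0), (1,4)}.
So G has 3 subgroups of order 2.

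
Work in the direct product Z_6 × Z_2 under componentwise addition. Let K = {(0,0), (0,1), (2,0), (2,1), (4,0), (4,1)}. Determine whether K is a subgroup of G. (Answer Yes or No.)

Yes

|K| = 6 divides |G| = 12, consistent with Lagrange.
K contains the identity, every element's inverse is in K, and K is closed under +: it is a subgroup.
In fact K = ⟨(2,1)⟩.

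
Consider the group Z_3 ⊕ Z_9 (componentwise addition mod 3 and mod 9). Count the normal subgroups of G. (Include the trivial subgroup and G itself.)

G is abelian, so every subgroup is normal.
G has 10 subgroups in total, hence 10 normal subgroups.

10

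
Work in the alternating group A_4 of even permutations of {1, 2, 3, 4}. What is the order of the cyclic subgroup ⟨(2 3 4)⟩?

3

Computing powers of (2 3 4): the smallest k with ((2 3 4))^k = e is k = 3.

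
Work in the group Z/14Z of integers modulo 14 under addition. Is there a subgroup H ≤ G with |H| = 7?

7 | 14. A subgroup of order 7 is {0, 2, 4, 6, 8, 10, 12}.

Yes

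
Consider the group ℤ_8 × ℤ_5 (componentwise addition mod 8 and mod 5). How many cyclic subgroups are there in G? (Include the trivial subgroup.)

8

Each element a generates a cyclic subgroup ⟨a⟩; distinct elements may generate the same one (a cyclic group of order d has φ(d) generators).
Cyclic subgroups by order — order 1: 1; order 2: 1; order 4: 1; order 5: 1; order 8: 1; order 10: 1; order 20: 1; order 40: 1.
Total: 8.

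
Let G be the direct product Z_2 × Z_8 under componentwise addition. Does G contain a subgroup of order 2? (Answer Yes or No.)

2 | 16. A subgroup of order 2 is {(0,0), (0,4)}.

Yes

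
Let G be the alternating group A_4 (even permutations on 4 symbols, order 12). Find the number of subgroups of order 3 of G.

4

|G| = 12 and 3 | 12, so subgroups of order 3 are possible by Lagrange.
The subgroups of order 3 are: {e, (1 2 3), (1 3 2)}; {e, (1 2 4), (1 4 2)}; {e, (1 3 4), (1 4 3)}; {e, (2 3 4), (2 4 3)}.
So G has 4 subgroups of order 3.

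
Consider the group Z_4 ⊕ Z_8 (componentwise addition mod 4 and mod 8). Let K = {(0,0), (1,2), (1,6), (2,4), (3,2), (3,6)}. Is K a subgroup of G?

|K| = 6 does not divide |G| = 32, so by Lagrange K is not a subgroup.

No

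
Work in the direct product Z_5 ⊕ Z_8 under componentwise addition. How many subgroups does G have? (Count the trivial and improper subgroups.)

8

|G| = 40, so by Lagrange every subgroup order divides 40. Divisors: 1, 2, 4, 5, 8, 10, 20, 40.
Subgroups by order — order 1: 1; order 2: 1; order 4: 1; order 5: 1; order 8: 1; order 10: 1; order 20: 1; order 40: 1.
Total: 1 + 1 + 1 + 1 + 1 + 1 + 1 + 1 = 8.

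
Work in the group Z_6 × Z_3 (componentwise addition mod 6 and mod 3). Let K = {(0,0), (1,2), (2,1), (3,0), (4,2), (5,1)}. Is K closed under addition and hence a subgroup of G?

|K| = 6 divides |G| = 18, consistent with Lagrange.
K contains the identity, every element's inverse is in K, and K is closed under +: it is a subgroup.
In fact K = ⟨(1,2)⟩.

Yes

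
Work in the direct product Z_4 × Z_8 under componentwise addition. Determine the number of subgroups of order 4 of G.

|G| = 32 and 4 | 32, so subgroups of order 4 are possible by Lagrange.
The subgroups of order 4 are: {(0,0), (0,2), (0,4), (0,6)}; {(0,0), (0,4), (2,0), (2,4)}; {(0,0), (0,4), (2,2), (2,6)}; {(0,0), (1,0), (2,0), (3,0)}; … (7 in all).
So G has 7 subgroups of order 4.

7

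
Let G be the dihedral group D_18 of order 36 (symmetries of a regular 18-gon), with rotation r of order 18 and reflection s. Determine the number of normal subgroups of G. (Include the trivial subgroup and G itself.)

G has 45 subgroups. Checking conjugation-invariance by order — order 1: 1/1 normal; order 2: 1/19 normal; order 3: 1/1 normal; order 4: 0/9 normal; order 6: 1/7 normal; order 9: 1/1 normal; order 12: 0/3 normal; order 18: 3/3 normal; order 36: 1/1 normal.
Total normal subgroups: 9.

9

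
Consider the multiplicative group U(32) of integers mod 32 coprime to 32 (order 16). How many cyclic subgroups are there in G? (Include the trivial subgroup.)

8

Group the elements of G by the cyclic subgroup they generate; each cyclic subgroup of order d accounts for φ(d) elements.
Cyclic subgroups by order — order 1: 1; order 2: 3; order 4: 2; order 8: 2.
Total: 8.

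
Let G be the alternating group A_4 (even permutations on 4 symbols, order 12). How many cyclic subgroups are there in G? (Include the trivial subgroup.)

8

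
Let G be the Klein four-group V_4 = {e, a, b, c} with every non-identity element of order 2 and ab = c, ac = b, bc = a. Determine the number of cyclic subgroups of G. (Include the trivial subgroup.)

Each element a generates a cyclic subgroup ⟨a⟩; distinct elements may generate the same one (a cyclic group of order d has φ(d) generators).
Cyclic subgroups by order — order 1: 1; order 2: 3.
Total: 4.

4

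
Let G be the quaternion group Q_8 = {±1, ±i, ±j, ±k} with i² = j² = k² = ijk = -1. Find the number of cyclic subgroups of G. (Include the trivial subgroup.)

5

Each element a generates a cyclic subgroup ⟨a⟩; distinct elements may generate the same one (a cyclic group of order d has φ(d) generators).
Cyclic subgroups by order — order 1: 1; order 2: 1; order 4: 3.
Total: 5.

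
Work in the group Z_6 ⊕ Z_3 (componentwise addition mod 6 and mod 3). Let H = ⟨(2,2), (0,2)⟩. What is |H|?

|⟨(2,2)⟩| = 3 and |⟨(0,2)⟩| = 3, so |H| is a multiple of lcm(3, 3) = 3 and divides |G| = 18.
Closing under the operation: H = {(0,0), (0,1), (0,2), (2,0), (2,1), (2,2), (4,0), (4,1), (4,2)}, so |H| = 9.

9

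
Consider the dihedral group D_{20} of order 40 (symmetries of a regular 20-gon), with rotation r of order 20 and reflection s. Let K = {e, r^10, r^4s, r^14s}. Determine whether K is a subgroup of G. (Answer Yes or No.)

Yes

|K| = 4 divides |G| = 40, consistent with Lagrange.
K contains the identity, every element's inverse is in K, and K is closed under ·: it is a subgroup.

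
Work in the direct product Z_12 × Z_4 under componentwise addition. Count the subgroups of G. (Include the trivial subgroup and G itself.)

|G| = 48, so by Lagrange every subgroup order divides 48. Divisors: 1, 2, 3, 4, 6, 8, 12, 16, 24, 48.
Subgroups by order — order 1: 1; order 2: 3; order 3: 1; order 4: 7; order 6: 3; order 8: 3; order 12: 7; order 16: 1; order 24: 3; order 48: 1.
Total: 1 + 3 + 1 + 7 + 3 + 3 + 7 + 1 + 3 + 1 = 30.

30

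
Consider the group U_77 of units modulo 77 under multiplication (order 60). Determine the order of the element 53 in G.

Compute successive powers of 53 mod 77: 53, 37, 36, 60, 23, 64, 4, 58, …; 53^15 ≡ 1 (mod 77).
So |⟨53⟩| = 15.

15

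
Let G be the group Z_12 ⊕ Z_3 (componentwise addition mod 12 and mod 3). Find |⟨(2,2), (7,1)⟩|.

|⟨(2,2)⟩| = 6 and |⟨(7,1)⟩| = 12, so |H| is a multiple of lcm(6, 12) = 12 and divides |G| = 36.
Closing under the operation: H = {(0,0), (1,1), (2,2), (3,0), (4,1), (5,2), (6,0), (7,1), (8,2), (9,0), (10,1), (11,2)}, so |H| = 12.

12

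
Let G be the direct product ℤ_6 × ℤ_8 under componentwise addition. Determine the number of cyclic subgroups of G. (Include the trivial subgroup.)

A cyclic subgroup of order d is generated by each of its φ(d) elements of order d, so the cyclic subgroups of order d number (#elements of order d)/φ(d).
Cyclic subgroups by order — order 1: 1; order 2: 3; order 3: 1; order 4: 2; order 6: 3; order 8: 2; order 12: 2; order 24: 2.
Total: 16.

16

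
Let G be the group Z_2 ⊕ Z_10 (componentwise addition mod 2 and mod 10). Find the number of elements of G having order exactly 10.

12

An element (a,b) has order lcm(ord(a), ord(b)); count pairs with lcm equal to 10.
Enumerating gives 12 such elements.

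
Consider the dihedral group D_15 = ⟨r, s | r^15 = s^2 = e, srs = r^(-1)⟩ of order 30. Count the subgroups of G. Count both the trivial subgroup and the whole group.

28

|G| = 30, so by Lagrange every subgroup order divides 30. Divisors: 1, 2, 3, 5, 6, 10, 15, 30.
Subgroups by order — order 1: 1; order 2: 15; order 3: 1; order 5: 1; order 6: 5; order 10: 3; order 15: 1; order 30: 1.
Total: 1 + 15 + 1 + 1 + 5 + 3 + 1 + 1 = 28.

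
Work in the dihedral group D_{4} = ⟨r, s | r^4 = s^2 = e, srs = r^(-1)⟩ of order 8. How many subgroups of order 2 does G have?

|G| = 8 and 2 | 8, so subgroups of order 2 are possible by Lagrange.
The subgroups of order 2 are: {e, r^2}; {e, r^2s}; {e, r^3s}; {e, rs}; … (5 in all).
So G has 5 subgroups of order 2.

5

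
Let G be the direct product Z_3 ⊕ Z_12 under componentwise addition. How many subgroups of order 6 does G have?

|G| = 36 and 6 | 36, so subgroups of order 6 are possible by Lagrange.
The subgroups of order 6 are: {(0,0), (0,2), (0,4), (0,6), (0,8), (0,10)}; {(0,0), (0,6), (1,0), (1,6), (2,0), (2,6)}; {(0,0), (0,6), (1,4), (1,10), (2,2), (2,8)}; {(0,0), (0,6), (1,2), (1,8), (2,4), (2,10)}.
So G has 4 subgroups of order 6.

4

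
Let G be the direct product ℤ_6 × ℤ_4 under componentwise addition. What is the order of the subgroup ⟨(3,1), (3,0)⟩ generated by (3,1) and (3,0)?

8

|⟨(3,1)⟩| = 4 and |⟨(3,0)⟩| = 2, so |H| is a multiple of lcm(4, 2) = 4 and divides |G| = 24.
Closing under the operation: H = {(0,0), (0,1), (0,2), (0,3), (3,0), (3,1), (3,2), (3,3)}, so |H| = 8.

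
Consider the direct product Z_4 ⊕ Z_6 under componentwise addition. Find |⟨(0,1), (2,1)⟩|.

|⟨(0,1)⟩| = 6 and |⟨(2,1)⟩| = 6, so |H| is a multiple of lcm(6, 6) = 6 and divides |G| = 24.
Closing under the operation: H = {(0,0), (0,1), (0,2), (0,3), (0,4), (0,5), (2,0), (2,1), (2,2), (2,3), (2,4), (2,5)}, so |H| = 12.

12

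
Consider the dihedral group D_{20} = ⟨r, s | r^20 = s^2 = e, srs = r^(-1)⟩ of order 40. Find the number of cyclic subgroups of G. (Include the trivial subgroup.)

26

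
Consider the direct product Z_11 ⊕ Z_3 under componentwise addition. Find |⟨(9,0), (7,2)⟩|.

|⟨(9,0)⟩| = 11 and |⟨(7,2)⟩| = 33, so |H| is a multiple of lcm(11, 33) = 33 and divides |G| = 33.
Closing {(9,0), (7,2)} under the group operation gives all of G, so |H| = 33.

33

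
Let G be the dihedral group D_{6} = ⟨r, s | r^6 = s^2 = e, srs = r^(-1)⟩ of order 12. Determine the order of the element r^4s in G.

Computing powers of r^4s: the smallest k with (r^4s)^k = e is k = 2.

2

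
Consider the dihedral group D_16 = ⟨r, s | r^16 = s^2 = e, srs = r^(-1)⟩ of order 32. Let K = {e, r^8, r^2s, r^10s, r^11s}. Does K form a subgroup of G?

|K| = 5 does not divide |G| = 32, so by Lagrange K is not a subgroup.

No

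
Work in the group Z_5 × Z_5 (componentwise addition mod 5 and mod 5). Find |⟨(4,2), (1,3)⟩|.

|⟨(4,2)⟩| = 5 and |⟨(1,3)⟩| = 5, so |H| is a multiple of lcm(5, 5) = 5 and divides |G| = 25.
Closing under the operation: H = {(0,0), (1,3), (2,1), (3,4), (4,2)}, so |H| = 5.

5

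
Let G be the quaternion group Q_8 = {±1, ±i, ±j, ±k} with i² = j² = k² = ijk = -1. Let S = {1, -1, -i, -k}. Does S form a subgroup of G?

No

-k ∈ S but its inverse k ∉ S, so S is not a subgroup.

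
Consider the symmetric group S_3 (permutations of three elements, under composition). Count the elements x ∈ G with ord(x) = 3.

2

The elements of order 3 are: (1 2 3), (1 3 2).
That's 2.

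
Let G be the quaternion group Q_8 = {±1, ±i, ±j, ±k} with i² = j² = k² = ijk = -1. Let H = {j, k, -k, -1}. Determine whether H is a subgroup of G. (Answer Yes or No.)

No

The identity 1 ∉ H, so H is not a subgroup.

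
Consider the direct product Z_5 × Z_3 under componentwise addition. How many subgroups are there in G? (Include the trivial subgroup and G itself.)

|G| = 15, so by Lagrange every subgroup order divides 15. Divisors: 1, 3, 5, 15.
Subgroups by order — order 1: 1; order 3: 1; order 5: 1; order 15: 1.
Total: 1 + 1 + 1 + 1 = 4.

4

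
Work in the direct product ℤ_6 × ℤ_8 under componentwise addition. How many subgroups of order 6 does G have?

|G| = 48 and 6 | 48, so subgroups of order 6 are possible by Lagrange.
The subgroups of order 6 are: {(0,0), (0,4), (2,0), (2,4), (4,0), (4,4)}; {(0,0), (1,0), (2,0), (3,0), (4,0), (5,0)}; {(0,0), (1,4), (2,0), (3,4), (4,0), (5,4)}.
So G has 3 subgroups of order 6.

3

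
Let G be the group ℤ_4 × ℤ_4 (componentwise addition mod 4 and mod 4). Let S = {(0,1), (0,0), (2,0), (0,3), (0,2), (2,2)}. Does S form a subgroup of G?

|S| = 6 does not divide |G| = 16, so by Lagrange S is not a subgroup.

No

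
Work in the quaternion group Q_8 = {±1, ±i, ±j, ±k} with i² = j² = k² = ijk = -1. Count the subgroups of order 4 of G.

3

|G| = 8 and 4 | 8, so subgroups of order 4 are possible by Lagrange.
The subgroups of order 4 are: {1, -1, i, -i}; {1, -1, j, -j}; {1, -1, k, -k}.
So G has 3 subgroups of order 4.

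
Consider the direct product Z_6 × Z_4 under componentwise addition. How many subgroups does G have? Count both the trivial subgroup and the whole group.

16

|G| = 24, so by Lagrange every subgroup order divides 24. Divisors: 1, 2, 3, 4, 6, 8, 12, 24.
Subgroups by order — order 1: 1; order 2: 3; order 3: 1; order 4: 3; order 6: 3; order 8: 1; order 12: 3; order 24: 1.
Total: 1 + 3 + 1 + 3 + 3 + 1 + 3 + 1 = 16.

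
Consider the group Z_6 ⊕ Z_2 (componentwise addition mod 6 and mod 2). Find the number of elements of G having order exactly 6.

6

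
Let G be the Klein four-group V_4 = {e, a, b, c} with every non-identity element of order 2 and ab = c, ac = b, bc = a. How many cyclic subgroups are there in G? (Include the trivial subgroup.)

4

A cyclic subgroup of order d is generated by each of its φ(d) elements of order d, so the cyclic subgroups of order d number (#elements of order d)/φ(d).
Cyclic subgroups by order — order 1: 1; order 2: 3.
Total: 4.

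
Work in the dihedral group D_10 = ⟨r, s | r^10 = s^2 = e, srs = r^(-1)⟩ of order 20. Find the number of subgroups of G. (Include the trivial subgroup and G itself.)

|G| = 20, so by Lagrange every subgroup order divides 20. Divisors: 1, 2, 4, 5, 10, 20.
Subgroups by order — order 1: 1; order 2: 11; order 4: 5; order 5: 1; order 10: 3; order 20: 1.
Total: 1 + 11 + 5 + 1 + 3 + 1 = 22.

22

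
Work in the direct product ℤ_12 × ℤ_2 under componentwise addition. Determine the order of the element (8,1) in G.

6

The order of (8,1) in Z_12 × Z_2 is lcm(ord(8) in Z_12, ord(1) in Z_2).
ord(8) = 3 and ord(1) = 2, so |⟨(8,1)⟩| = lcm(3, 2) = 6.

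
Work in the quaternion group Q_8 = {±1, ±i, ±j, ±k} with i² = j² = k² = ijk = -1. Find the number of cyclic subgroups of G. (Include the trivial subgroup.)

Group the elements of G by the cyclic subgroup they generate; each cyclic subgroup of order d accounts for φ(d) elements.
Cyclic subgroups by order — order 1: 1; order 2: 1; order 4: 3.
Total: 5.

5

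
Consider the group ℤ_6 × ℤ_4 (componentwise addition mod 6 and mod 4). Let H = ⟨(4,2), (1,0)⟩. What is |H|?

|⟨(4,2)⟩| = 6 and |⟨(1,0)⟩| = 6, so |H| is a multiple of lcm(6, 6) = 6 and divides |G| = 24.
Closing under the operation: H = {(0,0), (0,2), (1,0), (1,2), (2,0), (2,2), (3,0), (3,2), (4,0), (4,2), (5,0), (5,2)}, so |H| = 12.

12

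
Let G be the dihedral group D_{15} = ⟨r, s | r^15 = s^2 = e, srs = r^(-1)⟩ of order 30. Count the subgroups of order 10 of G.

|G| = 30 and 10 | 30, so subgroups of order 10 are possible by Lagrange.
The subgroups of order 10 are: {e, r^3, r^6, r^9, r^12, rs, r^4s, r^7s, r^10s, r^13s}; {e, r^3, r^6, r^9, r^12, r^2s, r^5s, r^8s, r^11s, r^14s}; {e, r^3, r^6, r^9, r^12, s, r^3s, r^6s, r^9s, r^12s}.
So G has 3 subgroups of order 10.

3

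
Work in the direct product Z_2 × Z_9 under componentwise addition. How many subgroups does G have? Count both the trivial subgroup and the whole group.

|G| = 18, so by Lagrange every subgroup order divides 18. Divisors: 1, 2, 3, 6, 9, 18.
Subgroups by order — order 1: 1; order 2: 1; order 3: 1; order 6: 1; order 9: 1; order 18: 1.
Total: 1 + 1 + 1 + 1 + 1 + 1 = 6.

6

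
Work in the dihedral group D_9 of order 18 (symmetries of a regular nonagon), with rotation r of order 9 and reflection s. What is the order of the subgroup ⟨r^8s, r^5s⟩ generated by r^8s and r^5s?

6

|⟨r^8s⟩| = 2 and |⟨r^5s⟩| = 2, so |H| is a multiple of lcm(2, 2) = 2 and divides |G| = 18.
Closing under the operation: H = {e, r^3, r^6, r^2s, r^5s, r^8s}, so |H| = 6.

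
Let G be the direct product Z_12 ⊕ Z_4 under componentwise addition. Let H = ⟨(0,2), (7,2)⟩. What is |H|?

|⟨(0,2)⟩| = 2 and |⟨(7,2)⟩| = 12, so |H| is a multiple of lcm(2, 12) = 12 and divides |G| = 48.
Closing under the operation: H = {(0,0), (0,2), (1,0), (1,2), (2,0), (2,2), (3,0), (3,2), (4,0), (4,2), (5,0), (5,2), (6,0), (6,2), (7,0), (7,2), (8,0), (8,2), (9,0), (9,2), (10,0), (10,2), (11,0), (11,2)}, so |H| = 24.

24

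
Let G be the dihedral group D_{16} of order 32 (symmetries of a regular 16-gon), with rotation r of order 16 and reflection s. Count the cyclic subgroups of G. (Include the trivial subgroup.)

Group the elements of G by the cyclic subgroup they generate; each cyclic subgroup of order d accounts for φ(d) elements.
Cyclic subgroups by order — order 1: 1; order 2: 17; order 4: 1; order 8: 1; order 16: 1.
Total: 21.

21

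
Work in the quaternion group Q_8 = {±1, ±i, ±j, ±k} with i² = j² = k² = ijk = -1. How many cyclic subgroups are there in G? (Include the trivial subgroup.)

Group the elements of G by the cyclic subgroup they generate; each cyclic subgroup of order d accounts for φ(d) elements.
Cyclic subgroups by order — order 1: 1; order 2: 1; order 4: 3.
Total: 5.

5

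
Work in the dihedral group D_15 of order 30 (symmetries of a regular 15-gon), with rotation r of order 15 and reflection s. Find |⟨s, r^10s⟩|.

6

|⟨s⟩| = 2 and |⟨r^10s⟩| = 2, so |H| is a multiple of lcm(2, 2) = 2 and divides |G| = 30.
Closing under the operation: H = {e, r^5, r^10, s, r^5s, r^10s}, so |H| = 6.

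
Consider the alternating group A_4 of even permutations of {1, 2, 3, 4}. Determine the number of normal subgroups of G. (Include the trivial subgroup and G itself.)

G has 10 subgroups. Checking conjugation-invariance by order — order 1: 1/1 normal; order 2: 0/3 normal; order 3: 0/4 normal; order 4: 1/1 normal; order 12: 1/1 normal.
Total normal subgroups: 3.

3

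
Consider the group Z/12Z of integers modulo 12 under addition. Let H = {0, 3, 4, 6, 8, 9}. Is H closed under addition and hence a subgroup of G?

No

Closure fails: 3 + 4 = 7 ∉ H. So H is not a subgroup.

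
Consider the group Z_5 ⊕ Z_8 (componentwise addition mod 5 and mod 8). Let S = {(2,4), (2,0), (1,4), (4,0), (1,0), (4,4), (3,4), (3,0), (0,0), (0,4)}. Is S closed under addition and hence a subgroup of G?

|S| = 10 divides |G| = 40, consistent with Lagrange.
S contains the identity, every element's inverse is in S, and S is closed under +: it is a subgroup.
In fact S = ⟨(4,4)⟩.

Yes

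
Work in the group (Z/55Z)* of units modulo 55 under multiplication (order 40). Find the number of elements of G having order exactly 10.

Enumerating element orders in G gives 12 elements of order 10.

12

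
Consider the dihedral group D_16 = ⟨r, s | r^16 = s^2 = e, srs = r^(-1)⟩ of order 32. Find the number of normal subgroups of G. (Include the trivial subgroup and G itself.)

G has 36 subgroups. Checking conjugation-invariance by order — order 1: 1/1 normal; order 2: 1/17 normal; order 4: 1/9 normal; order 8: 1/5 normal; order 16: 3/3 normal; order 32: 1/1 normal.
Total normal subgroups: 8.

8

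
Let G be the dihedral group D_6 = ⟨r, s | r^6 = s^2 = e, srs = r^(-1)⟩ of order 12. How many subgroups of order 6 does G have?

3

|G| = 12 and 6 | 12, so subgroups of order 6 are possible by Lagrange.
The subgroups of order 6 are: {e, r, r^2, r^3, r^4, r^5}; {e, r^2, r^4, s, r^2s, r^4s}; {e, r^2, r^4, rs, r^3s, r^5s}.
So G has 3 subgroups of order 6.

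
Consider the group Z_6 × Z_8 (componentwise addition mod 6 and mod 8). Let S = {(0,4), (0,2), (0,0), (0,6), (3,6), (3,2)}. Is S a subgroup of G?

Closure fails: (0,6) + (3,6) = (3,4) ∉ S. So S is not a subgroup.

No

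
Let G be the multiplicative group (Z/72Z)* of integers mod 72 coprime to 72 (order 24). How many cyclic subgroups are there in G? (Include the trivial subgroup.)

16

Group the elements of G by the cyclic subgroup they generate; each cyclic subgroup of order d accounts for φ(d) elements.
Cyclic subgroups by order — order 1: 1; order 2: 7; order 3: 1; order 6: 7.
Total: 16.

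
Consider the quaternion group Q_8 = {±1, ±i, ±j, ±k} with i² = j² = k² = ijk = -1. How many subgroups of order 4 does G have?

|G| = 8 and 4 | 8, so subgroups of order 4 are possible by Lagrange.
The subgroups of order 4 are: {1, -1, i, -i}; {1, -1, j, -j}; {1, -1, k, -k}.
So G has 3 subgroups of order 4.

3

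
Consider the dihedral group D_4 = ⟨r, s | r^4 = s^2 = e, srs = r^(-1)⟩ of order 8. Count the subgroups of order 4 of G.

|G| = 8 and 4 | 8, so subgroups of order 4 are possible by Lagrange.
The subgroups of order 4 are: {e, r, r^2, r^3}; {e, r^2, s, r^2s}; {e, r^2, rs, r^3s}.
So G has 3 subgroups of order 4.

3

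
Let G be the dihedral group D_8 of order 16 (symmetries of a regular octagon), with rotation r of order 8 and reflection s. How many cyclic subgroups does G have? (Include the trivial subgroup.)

12

A cyclic subgroup of order d is generated by each of its φ(d) elements of order d, so the cyclic subgroups of order d number (#elements of order d)/φ(d).
Cyclic subgroups by order — order 1: 1; order 2: 9; order 4: 1; order 8: 1.
Total: 12.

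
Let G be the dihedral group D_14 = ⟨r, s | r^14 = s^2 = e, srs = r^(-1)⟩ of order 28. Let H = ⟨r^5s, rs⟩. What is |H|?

|⟨r^5s⟩| = 2 and |⟨rs⟩| = 2, so |H| is a multiple of lcm(2, 2) = 2 and divides |G| = 28.
Closing under the operation: H = {e, r^2, r^4, r^6, r^8, r^10, r^12, rs, r^3s, r^5s, r^7s, r^9s, r^11s, r^13s}, so |H| = 14.

14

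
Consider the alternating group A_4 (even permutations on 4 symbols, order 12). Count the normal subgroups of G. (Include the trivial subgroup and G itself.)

G has 10 subgroups. Checking conjugation-invariance by order — order 1: 1/1 normal; order 2: 0/3 normal; order 3: 0/4 normal; order 4: 1/1 normal; order 12: 1/1 normal.
Total normal subgroups: 3.

3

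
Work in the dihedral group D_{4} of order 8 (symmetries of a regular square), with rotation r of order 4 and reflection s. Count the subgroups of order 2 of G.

5

|G| = 8 and 2 | 8, so subgroups of order 2 are possible by Lagrange.
The subgroups of order 2 are: {e, r^2}; {e, r^2s}; {e, r^3s}; {e, rs}; … (5 in all).
So G has 5 subgroups of order 2.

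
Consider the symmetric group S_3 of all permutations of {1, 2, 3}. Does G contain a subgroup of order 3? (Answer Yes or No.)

3 | 6. A subgroup of order 3 is {e, (1 2 3), (1 3 2)}.

Yes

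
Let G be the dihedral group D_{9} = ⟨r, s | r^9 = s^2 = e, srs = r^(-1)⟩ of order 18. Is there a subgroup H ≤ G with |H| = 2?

Yes

2 | 18. A subgroup of order 2 is {e, r^2s}.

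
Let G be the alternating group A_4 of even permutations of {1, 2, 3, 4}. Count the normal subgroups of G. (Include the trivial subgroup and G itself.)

3

G has 10 subgroups. Checking conjugation-invariance by order — order 1: 1/1 normal; order 2: 0/3 normal; order 3: 0/4 normal; order 4: 1/1 normal; order 12: 1/1 normal.
Total normal subgroups: 3.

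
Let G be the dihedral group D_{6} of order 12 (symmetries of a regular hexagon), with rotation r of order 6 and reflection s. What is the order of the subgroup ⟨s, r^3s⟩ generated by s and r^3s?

4

|⟨s⟩| = 2 and |⟨r^3s⟩| = 2, so |H| is a multiple of lcm(2, 2) = 2 and divides |G| = 12.
Closing under the operation: H = {e, r^3, s, r^3s}, so |H| = 4.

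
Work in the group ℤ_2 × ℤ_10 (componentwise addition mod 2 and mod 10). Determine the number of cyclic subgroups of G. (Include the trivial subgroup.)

8

Group the elements of G by the cyclic subgroup they generate; each cyclic subgroup of order d accounts for φ(d) elements.
Cyclic subgroups by order — order 1: 1; order 2: 3; order 5: 1; order 10: 3.
Total: 8.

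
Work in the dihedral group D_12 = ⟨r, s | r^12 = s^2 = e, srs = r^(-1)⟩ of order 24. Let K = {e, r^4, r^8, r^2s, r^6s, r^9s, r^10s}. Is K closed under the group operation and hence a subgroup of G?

|K| = 7 does not divide |G| = 24, so by Lagrange K is not a subgroup.

No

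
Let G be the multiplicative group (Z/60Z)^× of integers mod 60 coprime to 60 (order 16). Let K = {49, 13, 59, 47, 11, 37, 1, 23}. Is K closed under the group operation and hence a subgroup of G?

|K| = 8 divides |G| = 16, consistent with Lagrange.
K contains the identity, every element's inverse is in K, and K is closed under ·: it is a subgroup.

Yes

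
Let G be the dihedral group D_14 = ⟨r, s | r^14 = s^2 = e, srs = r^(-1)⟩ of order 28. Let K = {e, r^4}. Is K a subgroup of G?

r^4 ∈ K but its inverse r^10 ∉ K, so K is not a subgroup.

No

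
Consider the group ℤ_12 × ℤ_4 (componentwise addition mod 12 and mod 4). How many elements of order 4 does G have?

12

An element (a,b) has order lcm(ord(a), ord(b)); count pairs with lcm equal to 4.
Enumerating gives 12 such elements.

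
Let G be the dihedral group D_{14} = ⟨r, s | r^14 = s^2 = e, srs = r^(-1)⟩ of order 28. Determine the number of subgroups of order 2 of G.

15

|G| = 28 and 2 | 28, so subgroups of order 2 are possible by Lagrange.
The subgroups of order 2 are: {e, r^10s}; {e, r^11s}; {e, r^12s}; {e, r^13s}; … (15 in all).
So G has 15 subgroups of order 2.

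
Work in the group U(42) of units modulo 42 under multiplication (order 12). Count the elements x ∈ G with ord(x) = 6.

6

The elements of order 6 are: 5, 11, 17, 19, 23, 31.
That's 6.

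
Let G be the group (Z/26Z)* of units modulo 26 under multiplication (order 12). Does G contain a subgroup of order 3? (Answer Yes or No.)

3 | 12. A subgroup of order 3 is {1, 3, 9}.

Yes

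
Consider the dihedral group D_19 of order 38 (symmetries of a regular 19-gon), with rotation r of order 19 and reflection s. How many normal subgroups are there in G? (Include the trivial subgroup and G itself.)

G has 22 subgroups. Checking conjugation-invariance by order — order 1: 1/1 normal; order 2: 0/19 normal; order 19: 1/1 normal; order 38: 1/1 normal.
Total normal subgroups: 3.

3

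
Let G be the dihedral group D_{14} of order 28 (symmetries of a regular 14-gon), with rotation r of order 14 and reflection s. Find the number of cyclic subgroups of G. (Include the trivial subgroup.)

Group the elements of G by the cyclic subgroup they generate; each cyclic subgroup of order d accounts for φ(d) elements.
Cyclic subgroups by order — order 1: 1; order 2: 15; order 7: 1; order 14: 1.
Total: 18.

18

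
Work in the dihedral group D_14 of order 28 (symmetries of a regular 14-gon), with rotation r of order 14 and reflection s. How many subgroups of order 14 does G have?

3

|G| = 28 and 14 | 28, so subgroups of order 14 are possible by Lagrange.
The subgroups of order 14 are: {e, r, r^2, r^3, r^4, r^5, r^6, r^7, r^8, r^9, r^10, r^11, r^12, r^13}; {e, r^2, r^4, r^6, r^8, r^10, r^12, s, r^2s, r^4s, r^6s, r^8s, r^10s, r^12s}; {e, r^2, r^4, r^6, r^8, r^10, r^12, rs, r^3s, r^5s, r^7s, r^9s, r^11s, r^13s}.
So G has 3 subgroups of order 14.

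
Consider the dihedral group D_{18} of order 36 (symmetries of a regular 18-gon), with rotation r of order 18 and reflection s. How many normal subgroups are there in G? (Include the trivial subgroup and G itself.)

9

G has 45 subgroups. Checking conjugation-invariance by order — order 1: 1/1 normal; order 2: 1/19 normal; order 3: 1/1 normal; order 4: 0/9 normal; order 6: 1/7 normal; order 9: 1/1 normal; order 12: 0/3 normal; order 18: 3/3 normal; order 36: 1/1 normal.
Total normal subgroups: 9.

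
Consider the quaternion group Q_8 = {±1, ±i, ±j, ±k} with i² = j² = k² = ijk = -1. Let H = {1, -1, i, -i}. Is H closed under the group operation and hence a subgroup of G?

|H| = 4 divides |G| = 8, consistent with Lagrange.
H contains the identity, every element's inverse is in H, and H is closed under ·: it is a subgroup.
In fact H = ⟨-i⟩.

Yes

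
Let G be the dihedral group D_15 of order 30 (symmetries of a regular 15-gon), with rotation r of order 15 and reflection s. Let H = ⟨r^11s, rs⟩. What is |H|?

|⟨r^11s⟩| = 2 and |⟨rs⟩| = 2, so |H| is a multiple of lcm(2, 2) = 2 and divides |G| = 30.
Closing under the operation: H = {e, r^5, r^10, rs, r^6s, r^11s}, so |H| = 6.

6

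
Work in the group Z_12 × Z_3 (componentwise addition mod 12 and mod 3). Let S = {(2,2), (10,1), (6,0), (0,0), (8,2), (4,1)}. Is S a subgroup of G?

|S| = 6 divides |G| = 36, consistent with Lagrange.
S contains the identity, every element's inverse is in S, and S is closed under +: it is a subgroup.
In fact S = ⟨(10,1)⟩.

Yes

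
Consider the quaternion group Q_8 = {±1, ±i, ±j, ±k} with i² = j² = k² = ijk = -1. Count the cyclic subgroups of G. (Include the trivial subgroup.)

5

A cyclic subgroup of order d is generated by each of its φ(d) elements of order d, so the cyclic subgroups of order d number (#elements of order d)/φ(d).
Cyclic subgroups by order — order 1: 1; order 2: 1; order 4: 3.
Total: 5.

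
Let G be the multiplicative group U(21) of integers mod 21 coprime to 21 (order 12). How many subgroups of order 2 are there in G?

3

|G| = 12 and 2 | 12, so subgroups of order 2 are possible by Lagrange.
The subgroups of order 2 are: {1, 13}; {1, 20}; {1, 8}.
So G has 3 subgroups of order 2.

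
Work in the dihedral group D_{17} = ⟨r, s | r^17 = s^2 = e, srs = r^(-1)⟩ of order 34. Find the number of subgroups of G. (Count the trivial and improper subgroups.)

|G| = 34, so by Lagrange every subgroup order divides 34. Divisors: 1, 2, 17, 34.
Subgroups by order — order 1: 1; order 2: 17; order 17: 1; order 34: 1.
Total: 1 + 17 + 1 + 1 = 20.

20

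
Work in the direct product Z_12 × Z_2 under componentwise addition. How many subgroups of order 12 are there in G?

3

|G| = 24 and 12 | 24, so subgroups of order 12 are possible by Lagrange.
The subgroups of order 12 are: {(0,0), (0,1), (2,0), (2,1), (4,0), (4,1), (6,0), (6,1), (8,0), (8,1), (10,0), (10,1)}; {(0,0), (1,0), (2,0), (3,0), (4,0), (5,0), (6,0), (7,0), (8,0), (9,0), (10,0), (11,0)}; {(0,0), (1,1), (2,0), (3,1), (4,0), (5,1), (6,0), (7,1), (8,0), (9,1), (10,0), (11,1)}.
So G has 3 subgroups of order 12.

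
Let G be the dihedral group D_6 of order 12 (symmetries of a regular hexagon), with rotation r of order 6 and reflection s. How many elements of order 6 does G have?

The elements of order 6 are: r, r^5.
That's 2.

2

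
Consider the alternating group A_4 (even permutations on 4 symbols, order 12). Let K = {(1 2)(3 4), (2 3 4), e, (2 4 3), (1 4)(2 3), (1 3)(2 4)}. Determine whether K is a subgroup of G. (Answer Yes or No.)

No

Closure fails: (2 4 3) ∘ (1 2)(3 4) = (1 4 2) ∉ K. So K is not a subgroup.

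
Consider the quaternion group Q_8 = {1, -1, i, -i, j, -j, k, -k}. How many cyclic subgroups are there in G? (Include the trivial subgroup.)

5

A cyclic subgroup of order d is generated by each of its φ(d) elements of order d, so the cyclic subgroups of order d number (#elements of order d)/φ(d).
Cyclic subgroups by order — order 1: 1; order 2: 1; order 4: 3.
Total: 5.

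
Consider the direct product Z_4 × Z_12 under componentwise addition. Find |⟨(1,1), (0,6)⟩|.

|⟨(1,1)⟩| = 12 and |⟨(0,6)⟩| = 2, so |H| is a multiple of lcm(12, 2) = 12 and divides |G| = 48.
Closing under the operation: H = {(0,0), (0,2), (0,4), (0,6), (0,8), (0,10), (1,1), (1,3), (1,5), (1,7), (1,9), (1,11), (2,0), (2,2), (2,4), (2,6), (2,8), (2,10), (3,1), (3,3), (3,5), (3,7), (3,9), (3,11)}, so |H| = 24.

24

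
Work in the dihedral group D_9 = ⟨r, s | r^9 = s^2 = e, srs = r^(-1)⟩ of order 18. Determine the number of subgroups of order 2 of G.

9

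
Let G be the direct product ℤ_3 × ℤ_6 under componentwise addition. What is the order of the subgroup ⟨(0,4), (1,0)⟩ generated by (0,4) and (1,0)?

|⟨(0,4)⟩| = 3 and |⟨(1,0)⟩| = 3, so |H| is a multiple of lcm(3, 3) = 3 and divides |G| = 18.
Closing under the operation: H = {(0,0), (0,2), (0,4), (1,0), (1,2), (1,4), (2,0), (2,2), (2,4)}, so |H| = 9.

9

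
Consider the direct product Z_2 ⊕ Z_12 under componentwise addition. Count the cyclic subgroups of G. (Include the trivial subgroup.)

Group the elements of G by the cyclic subgroup they generate; each cyclic subgroup of order d accounts for φ(d) elements.
Cyclic subgroups by order — order 1: 1; order 2: 3; order 3: 1; order 4: 2; order 6: 3; order 12: 2.
Total: 12.

12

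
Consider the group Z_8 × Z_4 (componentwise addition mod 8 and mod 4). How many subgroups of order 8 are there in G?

7

|G| = 32 and 8 | 32, so subgroups of order 8 are possible by Lagrange.
The subgroups of order 8 are: {(0,0), (0,1), (0,2), (0,3), (4,0), (4,1), (4,2), (4,3)}; {(0,0), (0,2), (2,0), (2,2), (4,0), (4,2), (6,0), (6,2)}; {(0,0), (0,2), (2,1), (2,3), (4,0), (4,2), (6,1), (6,3)}; {(0,0), (1,0), (2,0), (3,0), (4,0), (5,0), (6,0), (7,0)}; … (7 in all).
So G has 7 subgroups of order 8.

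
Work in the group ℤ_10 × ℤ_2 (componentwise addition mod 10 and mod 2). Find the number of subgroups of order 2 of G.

|G| = 20 and 2 | 20, so subgroups of order 2 are possible by Lagrange.
The subgroups of order 2 are: {(0,0), (0,1)}; {(0,0), (5,0)}; {(0,0), (5,1)}.
So G has 3 subgroups of order 2.

3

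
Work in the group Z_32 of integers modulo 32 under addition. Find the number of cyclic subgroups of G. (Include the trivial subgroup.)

Group the elements of G by the cyclic subgroup they generate; each cyclic subgroup of order d accounts for φ(d) elements.
Cyclic subgroups by order — order 1: 1; order 2: 1; order 4: 1; order 8: 1; order 16: 1; order 32: 1.
Total: 6.

6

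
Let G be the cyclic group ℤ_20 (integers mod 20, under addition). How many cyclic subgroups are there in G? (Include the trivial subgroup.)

Group the elements of G by the cyclic subgroup they generate; each cyclic subgroup of order d accounts for φ(d) elements.
Cyclic subgroups by order — order 1: 1; order 2: 1; order 4: 1; order 5: 1; order 10: 1; order 20: 1.
Total: 6.

6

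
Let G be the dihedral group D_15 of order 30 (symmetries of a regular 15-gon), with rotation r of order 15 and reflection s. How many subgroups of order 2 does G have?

|G| = 30 and 2 | 30, so subgroups of order 2 are possible by Lagrange.
The subgroups of order 2 are: {e, r^10s}; {e, r^11s}; {e, r^12s}; {e, r^13s}; … (15 in all).
So G has 15 subgroups of order 2.

15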